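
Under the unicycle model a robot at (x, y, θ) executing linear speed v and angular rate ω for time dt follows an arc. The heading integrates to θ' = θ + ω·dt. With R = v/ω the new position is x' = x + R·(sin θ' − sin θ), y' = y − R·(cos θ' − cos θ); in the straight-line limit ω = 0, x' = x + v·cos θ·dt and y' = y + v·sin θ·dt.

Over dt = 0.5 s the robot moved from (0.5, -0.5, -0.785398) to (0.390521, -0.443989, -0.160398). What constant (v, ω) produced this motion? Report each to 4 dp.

v = -0.2500, ω = 1.2500

Δθ = -0.160398 − -0.785398 = 0.625000
ω = Δθ/dt = 0.625000/0.5 = 1.2500
R = Δx/(sin θ' − sin θ) = -0.2000
v = R·ω = -0.2000·1.2500 = -0.2500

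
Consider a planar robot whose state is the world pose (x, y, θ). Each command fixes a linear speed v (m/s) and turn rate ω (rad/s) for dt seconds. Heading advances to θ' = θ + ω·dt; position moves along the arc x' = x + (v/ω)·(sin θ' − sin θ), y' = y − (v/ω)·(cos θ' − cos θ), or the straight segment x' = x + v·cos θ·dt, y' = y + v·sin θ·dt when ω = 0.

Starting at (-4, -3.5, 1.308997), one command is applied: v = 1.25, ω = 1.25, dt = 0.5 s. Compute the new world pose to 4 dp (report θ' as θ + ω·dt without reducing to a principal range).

θ' = 1.3090 + 1.25·0.5 = 1.9340
R = v/ω = 1.25/1.25 = 1.0000
x' = -4 + 1.0000·(sin 1.9340 − sin 1.3090) = -4.0312
y' = -3.5 − 1.0000·(cos 1.9340 − cos 1.3090) = -2.8859

(-4.0312, -2.8859, 1.9340)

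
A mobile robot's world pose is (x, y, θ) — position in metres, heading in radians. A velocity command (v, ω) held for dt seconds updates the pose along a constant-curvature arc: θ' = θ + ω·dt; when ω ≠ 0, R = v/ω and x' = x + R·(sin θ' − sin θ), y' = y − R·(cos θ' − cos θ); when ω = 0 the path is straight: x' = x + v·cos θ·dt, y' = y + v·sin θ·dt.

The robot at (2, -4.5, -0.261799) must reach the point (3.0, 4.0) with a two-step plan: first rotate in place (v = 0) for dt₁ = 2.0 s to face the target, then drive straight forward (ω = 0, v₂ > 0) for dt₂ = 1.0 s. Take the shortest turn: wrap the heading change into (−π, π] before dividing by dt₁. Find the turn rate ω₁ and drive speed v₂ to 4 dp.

ω₁ = 0.8577, v₂ = 8.5586

heading to target = atan2(4−-4.5, 3−2) = 1.4537
Δθ = wrap(1.4537 − -0.2618) = 1.7155; ω₁ = Δθ/dt₁ = 0.8577
distance = √((3−2)² + (4−-4.5)²) = 8.5586; v₂ = distance/dt₂ = 8.5586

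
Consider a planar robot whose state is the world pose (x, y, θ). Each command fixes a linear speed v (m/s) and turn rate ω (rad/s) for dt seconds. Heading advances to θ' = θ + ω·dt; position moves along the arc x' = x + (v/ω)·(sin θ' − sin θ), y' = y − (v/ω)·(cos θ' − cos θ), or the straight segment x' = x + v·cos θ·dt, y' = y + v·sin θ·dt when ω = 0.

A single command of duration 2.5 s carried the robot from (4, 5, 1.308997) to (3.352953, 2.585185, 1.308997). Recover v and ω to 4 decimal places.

v = -1.0000, ω = 0.0000

Δθ = 1.308997 − 1.308997 = 0.000000
ω = Δθ/dt = 0.000000/2.5 = 0.0000
ω = 0 → v = (Δx·cos θ + Δy·sin θ)/dt = -1.0000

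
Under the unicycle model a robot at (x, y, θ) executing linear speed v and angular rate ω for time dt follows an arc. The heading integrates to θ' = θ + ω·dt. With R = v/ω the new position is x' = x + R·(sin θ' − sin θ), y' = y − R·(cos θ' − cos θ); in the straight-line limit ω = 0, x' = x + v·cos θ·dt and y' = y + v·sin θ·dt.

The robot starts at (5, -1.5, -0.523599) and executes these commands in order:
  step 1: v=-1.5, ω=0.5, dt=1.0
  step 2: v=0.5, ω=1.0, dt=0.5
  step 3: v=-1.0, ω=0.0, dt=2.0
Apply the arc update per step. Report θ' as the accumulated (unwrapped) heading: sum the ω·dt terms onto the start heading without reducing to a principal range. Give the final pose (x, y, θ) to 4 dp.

(2.0346, -1.9605, 0.4764)

step 1: θ'=-0.0236 (R=-3.0000) → pose (3.5708, -1.0989, -0.0236)
step 2: θ'=0.4764 (R=0.5000) → pose (3.8119, -1.0434, 0.4764)
step 3: θ'=0.4764 (straight) → pose (2.0346, -1.9605, 0.4764)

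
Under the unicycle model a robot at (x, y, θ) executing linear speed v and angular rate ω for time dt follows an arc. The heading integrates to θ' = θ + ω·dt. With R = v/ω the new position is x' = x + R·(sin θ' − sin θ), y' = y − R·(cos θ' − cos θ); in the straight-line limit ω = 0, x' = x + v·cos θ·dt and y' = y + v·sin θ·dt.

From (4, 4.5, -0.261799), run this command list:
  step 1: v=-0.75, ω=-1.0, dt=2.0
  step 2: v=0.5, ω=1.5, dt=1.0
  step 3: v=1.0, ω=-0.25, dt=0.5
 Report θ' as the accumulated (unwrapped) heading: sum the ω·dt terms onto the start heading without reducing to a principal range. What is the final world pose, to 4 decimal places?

step 1: θ'=-2.2618 (R=0.7500) → pose (3.6162, 5.7024, -2.2618)
step 2: θ'=-0.7618 (R=0.3333) → pose (3.6430, 5.2488, -0.7618)
step 3: θ'=-0.8868 (R=-4.0000) → pose (3.9823, 4.8820, -0.8868)

(3.9823, 4.8820, -0.8868)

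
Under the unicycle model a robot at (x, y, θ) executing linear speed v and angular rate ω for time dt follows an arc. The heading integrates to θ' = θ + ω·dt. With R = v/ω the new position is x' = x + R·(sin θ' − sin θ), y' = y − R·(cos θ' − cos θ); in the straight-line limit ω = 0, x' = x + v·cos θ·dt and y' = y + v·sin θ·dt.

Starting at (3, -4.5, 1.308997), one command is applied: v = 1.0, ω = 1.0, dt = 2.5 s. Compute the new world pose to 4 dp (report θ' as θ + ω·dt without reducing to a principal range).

θ' = 1.3090 + 1.0·2.5 = 3.8090
R = v/ω = 1.0/1.0 = 1.0000
x' = 3 + 1.0000·(sin 3.8090 − sin 1.3090) = 1.4151
y' = -4.5 − 1.0000·(cos 3.8090 − cos 1.3090) = -3.4558

(1.4151, -3.4558, 3.8090)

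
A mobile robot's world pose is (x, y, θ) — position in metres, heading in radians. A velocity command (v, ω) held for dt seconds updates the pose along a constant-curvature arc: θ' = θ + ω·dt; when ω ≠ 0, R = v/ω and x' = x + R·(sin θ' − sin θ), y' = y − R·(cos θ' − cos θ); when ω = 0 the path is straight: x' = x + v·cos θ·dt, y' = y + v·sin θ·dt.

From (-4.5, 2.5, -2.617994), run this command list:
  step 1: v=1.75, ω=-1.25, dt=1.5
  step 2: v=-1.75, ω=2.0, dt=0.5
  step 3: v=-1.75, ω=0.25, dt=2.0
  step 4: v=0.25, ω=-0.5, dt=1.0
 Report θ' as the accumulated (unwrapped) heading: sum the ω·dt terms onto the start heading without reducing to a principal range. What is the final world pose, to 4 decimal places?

(-2.8139, 2.4511, -3.4930)

step 1: θ'=-4.4930 (R=-1.4000) → pose (-6.5664, 3.4077, -4.4930)
step 2: θ'=-3.4930 (R=-0.8750) → pose (-6.0136, 2.7766, -3.4930)
step 3: θ'=-2.9930 (R=-7.0000) → pose (-2.5677, 2.4260, -2.9930)
step 4: θ'=-3.4930 (R=-0.5000) → pose (-2.8139, 2.4511, -3.4930)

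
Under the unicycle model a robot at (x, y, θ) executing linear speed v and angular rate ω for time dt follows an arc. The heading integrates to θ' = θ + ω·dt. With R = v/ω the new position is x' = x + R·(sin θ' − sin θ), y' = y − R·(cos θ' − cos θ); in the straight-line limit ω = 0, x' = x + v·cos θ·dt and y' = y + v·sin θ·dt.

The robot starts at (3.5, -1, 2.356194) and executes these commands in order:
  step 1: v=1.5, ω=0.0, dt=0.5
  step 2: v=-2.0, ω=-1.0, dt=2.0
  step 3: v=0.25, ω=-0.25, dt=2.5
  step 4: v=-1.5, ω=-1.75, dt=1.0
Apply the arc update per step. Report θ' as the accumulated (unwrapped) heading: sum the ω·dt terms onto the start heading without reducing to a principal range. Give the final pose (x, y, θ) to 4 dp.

step 1: θ'=2.3562 (straight) → pose (2.9697, -0.4697, 2.3562)
step 2: θ'=0.3562 (R=2.0000) → pose (2.2529, -3.7583, 0.3562)
step 3: θ'=-0.2688 (R=-1.0000) → pose (2.8672, -3.7315, -0.2688)
step 4: θ'=-2.0188 (R=0.8571) → pose (2.3223, -2.5338, -2.0188)

(2.3223, -2.5338, -2.0188)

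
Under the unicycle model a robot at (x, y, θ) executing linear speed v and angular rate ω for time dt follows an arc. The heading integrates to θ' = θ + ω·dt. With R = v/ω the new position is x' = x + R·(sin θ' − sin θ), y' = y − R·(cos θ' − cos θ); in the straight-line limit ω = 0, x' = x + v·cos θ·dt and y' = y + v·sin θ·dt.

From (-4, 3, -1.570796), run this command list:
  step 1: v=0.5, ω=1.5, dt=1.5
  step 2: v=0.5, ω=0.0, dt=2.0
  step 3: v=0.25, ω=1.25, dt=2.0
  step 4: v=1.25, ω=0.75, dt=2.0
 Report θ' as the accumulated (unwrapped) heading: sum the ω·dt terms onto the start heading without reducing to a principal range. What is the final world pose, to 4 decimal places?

step 1: θ'=0.6792 (R=0.3333) → pose (-3.4573, 2.7406, 0.6792)
step 2: θ'=0.6792 (straight) → pose (-2.6792, 3.3688, 0.6792)
step 3: θ'=3.1792 (R=0.2000) → pose (-2.8124, 3.7243, 3.1792)
step 4: θ'=4.6792 (R=1.6667) → pose (-4.4154, 2.1141, 4.6792)

(-4.4154, 2.1141, 4.6792)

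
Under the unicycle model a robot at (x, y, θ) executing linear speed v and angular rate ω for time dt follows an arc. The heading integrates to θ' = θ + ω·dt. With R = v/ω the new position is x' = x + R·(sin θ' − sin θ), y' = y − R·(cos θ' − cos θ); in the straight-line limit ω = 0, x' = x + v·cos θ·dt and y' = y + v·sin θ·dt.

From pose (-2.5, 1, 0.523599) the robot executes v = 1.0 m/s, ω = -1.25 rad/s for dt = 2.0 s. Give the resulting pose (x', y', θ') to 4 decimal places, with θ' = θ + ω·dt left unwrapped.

θ' = 0.5236 + -1.25·2.0 = -1.9764
R = v/ω = 1.0/-1.25 = -0.8000
x' = -2.5 + -0.8000·(sin -1.9764 − sin 0.5236) = -1.3649
y' = 1 − -0.8000·(cos -1.9764 − cos 0.5236) = -0.0085

(-1.3649, -0.0085, -1.9764)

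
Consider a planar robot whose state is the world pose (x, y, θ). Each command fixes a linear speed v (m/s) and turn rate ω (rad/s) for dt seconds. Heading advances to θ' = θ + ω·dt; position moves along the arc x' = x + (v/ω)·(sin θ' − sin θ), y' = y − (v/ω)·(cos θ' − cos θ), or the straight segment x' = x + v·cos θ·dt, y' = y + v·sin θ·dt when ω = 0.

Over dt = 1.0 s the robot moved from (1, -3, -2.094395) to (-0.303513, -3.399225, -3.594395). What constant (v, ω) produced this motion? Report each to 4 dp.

Δθ = -3.594395 − -2.094395 = -1.500000
ω = Δθ/dt = -1.500000/1.0 = -1.5000
R = Δx/(sin θ' − sin θ) = -1.0000
v = R·ω = -1.0000·-1.5000 = 1.5000

v = 1.5000, ω = -1.5000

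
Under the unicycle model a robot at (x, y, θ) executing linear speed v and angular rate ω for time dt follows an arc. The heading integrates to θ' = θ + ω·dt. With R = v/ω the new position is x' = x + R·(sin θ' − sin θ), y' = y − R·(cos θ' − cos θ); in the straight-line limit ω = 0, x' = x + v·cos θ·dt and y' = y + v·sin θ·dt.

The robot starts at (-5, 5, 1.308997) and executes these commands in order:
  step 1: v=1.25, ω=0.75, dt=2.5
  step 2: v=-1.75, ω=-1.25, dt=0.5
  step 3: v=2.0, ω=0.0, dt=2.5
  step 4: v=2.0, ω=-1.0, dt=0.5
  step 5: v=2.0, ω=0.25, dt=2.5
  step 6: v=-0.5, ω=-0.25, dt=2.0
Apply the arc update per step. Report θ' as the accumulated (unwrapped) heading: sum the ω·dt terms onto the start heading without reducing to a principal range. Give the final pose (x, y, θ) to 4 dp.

(-13.4711, 13.1312, 2.1840)

step 1: θ'=3.1840 (R=1.6667) → pose (-6.6805, 7.0965, 3.1840)
step 2: θ'=2.5590 (R=1.4000) → pose (-5.8509, 6.8668, 2.5590)
step 3: θ'=2.5590 (straight) → pose (-10.0261, 9.6178, 2.5590)
step 4: θ'=2.0590 (R=-2.0000) → pose (-10.6921, 10.3498, 2.0590)
step 5: θ'=2.6840 (R=8.0000) → pose (-14.2232, 13.7744, 2.6840)
step 6: θ'=2.1840 (R=2.0000) → pose (-13.4711, 13.1312, 2.1840)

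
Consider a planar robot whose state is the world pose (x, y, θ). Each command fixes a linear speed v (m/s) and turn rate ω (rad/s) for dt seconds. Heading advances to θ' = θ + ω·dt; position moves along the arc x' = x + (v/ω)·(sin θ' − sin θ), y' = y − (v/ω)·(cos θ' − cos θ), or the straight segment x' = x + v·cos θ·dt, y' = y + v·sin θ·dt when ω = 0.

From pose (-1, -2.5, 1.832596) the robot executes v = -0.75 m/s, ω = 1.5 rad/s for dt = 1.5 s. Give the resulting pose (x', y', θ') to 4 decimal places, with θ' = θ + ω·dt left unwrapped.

θ' = 1.8326 + 1.5·1.5 = 4.0826
R = v/ω = -0.75/1.5 = -0.5000
x' = -1 + -0.5000·(sin 4.0826 − sin 1.8326) = -0.1130
y' = -2.5 − -0.5000·(cos 4.0826 − cos 1.8326) = -2.6651

(-0.1130, -2.6651, 4.0826)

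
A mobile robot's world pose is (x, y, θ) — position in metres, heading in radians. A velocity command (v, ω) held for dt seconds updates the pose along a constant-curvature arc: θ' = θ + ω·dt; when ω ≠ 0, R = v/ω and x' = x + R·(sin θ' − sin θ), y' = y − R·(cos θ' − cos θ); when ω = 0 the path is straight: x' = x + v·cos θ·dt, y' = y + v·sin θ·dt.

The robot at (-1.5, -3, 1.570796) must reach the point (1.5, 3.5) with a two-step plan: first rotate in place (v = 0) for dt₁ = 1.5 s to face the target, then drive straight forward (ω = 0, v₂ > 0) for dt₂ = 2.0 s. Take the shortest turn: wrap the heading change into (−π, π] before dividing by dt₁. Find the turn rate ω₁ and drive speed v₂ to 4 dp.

ω₁ = -0.2883, v₂ = 3.5795

heading to target = atan2(3.5−-3, 1.5−-1.5) = 1.1384
Δθ = wrap(1.1384 − 1.5708) = -0.4324; ω₁ = Δθ/dt₁ = -0.2883
distance = √((1.5−-1.5)² + (3.5−-3)²) = 7.1589; v₂ = distance/dt₂ = 3.5795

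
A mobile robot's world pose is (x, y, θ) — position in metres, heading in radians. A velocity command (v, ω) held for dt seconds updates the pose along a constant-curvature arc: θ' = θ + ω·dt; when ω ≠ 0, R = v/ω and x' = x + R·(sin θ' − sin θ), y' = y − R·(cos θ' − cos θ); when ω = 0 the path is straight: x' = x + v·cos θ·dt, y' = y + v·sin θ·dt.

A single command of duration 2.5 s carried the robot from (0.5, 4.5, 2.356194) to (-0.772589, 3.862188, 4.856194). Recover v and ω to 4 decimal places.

v = 0.7500, ω = 1.0000

Δθ = 4.856194 − 2.356194 = 2.500000
ω = Δθ/dt = 2.500000/2.5 = 1.0000
R = Δx/(sin θ' − sin θ) = 0.7500
v = R·ω = 0.7500·1.0000 = 0.7500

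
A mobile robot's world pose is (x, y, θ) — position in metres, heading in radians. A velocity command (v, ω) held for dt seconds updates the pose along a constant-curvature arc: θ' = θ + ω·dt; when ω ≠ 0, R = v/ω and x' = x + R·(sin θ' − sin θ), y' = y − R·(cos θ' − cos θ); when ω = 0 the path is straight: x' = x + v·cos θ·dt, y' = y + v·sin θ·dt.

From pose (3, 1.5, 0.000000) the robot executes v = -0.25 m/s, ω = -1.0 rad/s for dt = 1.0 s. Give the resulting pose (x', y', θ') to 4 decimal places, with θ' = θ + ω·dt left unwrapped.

θ' = 0.0000 + -1.0·1.0 = -1.0000
R = v/ω = -0.25/-1.0 = 0.2500
x' = 3 + 0.2500·(sin -1.0000 − sin 0.0000) = 2.7896
y' = 1.5 − 0.2500·(cos -1.0000 − cos 0.0000) = 1.6149

(2.7896, 1.6149, -1.0000)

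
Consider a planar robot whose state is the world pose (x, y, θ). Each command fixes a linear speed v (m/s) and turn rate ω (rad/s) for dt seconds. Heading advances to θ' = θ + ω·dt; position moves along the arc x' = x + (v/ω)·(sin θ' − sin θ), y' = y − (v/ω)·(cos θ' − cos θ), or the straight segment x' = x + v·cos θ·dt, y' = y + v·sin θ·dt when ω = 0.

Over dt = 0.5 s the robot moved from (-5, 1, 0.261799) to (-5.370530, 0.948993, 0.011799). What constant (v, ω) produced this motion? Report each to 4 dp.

v = -0.7500, ω = -0.5000

Δθ = 0.011799 − 0.261799 = -0.250000
ω = Δθ/dt = -0.250000/0.5 = -0.5000
R = Δx/(sin θ' − sin θ) = 1.5000
v = R·ω = 1.5000·-0.5000 = -0.7500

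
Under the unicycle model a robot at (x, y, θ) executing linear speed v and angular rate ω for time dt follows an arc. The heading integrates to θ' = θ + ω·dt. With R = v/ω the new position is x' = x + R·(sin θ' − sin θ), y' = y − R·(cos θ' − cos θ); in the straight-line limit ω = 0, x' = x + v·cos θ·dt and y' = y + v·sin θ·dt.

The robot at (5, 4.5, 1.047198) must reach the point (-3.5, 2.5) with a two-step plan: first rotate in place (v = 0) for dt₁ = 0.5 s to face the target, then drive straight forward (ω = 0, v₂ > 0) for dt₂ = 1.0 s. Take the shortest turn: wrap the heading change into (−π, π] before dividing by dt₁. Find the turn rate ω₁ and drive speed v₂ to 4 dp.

heading to target = atan2(2.5−4.5, -3.5−5) = -2.9105
Δθ = wrap(-2.9105 − 1.0472) = 2.3255; ω₁ = Δθ/dt₁ = 4.6510
distance = √((-3.5−5)² + (2.5−4.5)²) = 8.7321; v₂ = distance/dt₂ = 8.7321

ω₁ = 4.6510, v₂ = 8.7321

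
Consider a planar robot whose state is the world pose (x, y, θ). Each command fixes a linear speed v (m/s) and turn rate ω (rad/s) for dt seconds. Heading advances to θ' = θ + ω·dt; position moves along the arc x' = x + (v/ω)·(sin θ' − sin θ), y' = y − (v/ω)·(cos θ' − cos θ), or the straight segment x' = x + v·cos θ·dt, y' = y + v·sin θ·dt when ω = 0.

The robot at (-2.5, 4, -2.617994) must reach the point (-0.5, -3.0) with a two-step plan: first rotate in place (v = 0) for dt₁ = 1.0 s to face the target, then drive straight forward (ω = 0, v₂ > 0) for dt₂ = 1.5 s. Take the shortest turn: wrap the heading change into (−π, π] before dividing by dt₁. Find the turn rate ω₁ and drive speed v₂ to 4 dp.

ω₁ = 1.3255, v₂ = 4.8534

heading to target = atan2(-3−4, -0.5−-2.5) = -1.2925
Δθ = wrap(-1.2925 − -2.6180) = 1.3255; ω₁ = Δθ/dt₁ = 1.3255
distance = √((-0.5−-2.5)² + (-3−4)²) = 7.2801; v₂ = distance/dt₂ = 4.8534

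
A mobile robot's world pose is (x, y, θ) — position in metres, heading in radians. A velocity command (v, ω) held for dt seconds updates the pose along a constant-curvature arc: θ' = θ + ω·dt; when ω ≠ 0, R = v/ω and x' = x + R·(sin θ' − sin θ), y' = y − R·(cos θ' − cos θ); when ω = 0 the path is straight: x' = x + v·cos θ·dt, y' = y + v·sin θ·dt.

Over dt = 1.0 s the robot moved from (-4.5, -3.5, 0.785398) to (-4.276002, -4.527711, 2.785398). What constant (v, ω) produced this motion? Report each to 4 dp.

Δθ = 2.785398 − 0.785398 = 2.000000
ω = Δθ/dt = 2.000000/1.0 = 2.0000
R = −Δy/(cos θ' − cos θ) = -0.6250
v = R·ω = -0.6250·2.0000 = -1.2500

v = -1.2500, ω = 2.0000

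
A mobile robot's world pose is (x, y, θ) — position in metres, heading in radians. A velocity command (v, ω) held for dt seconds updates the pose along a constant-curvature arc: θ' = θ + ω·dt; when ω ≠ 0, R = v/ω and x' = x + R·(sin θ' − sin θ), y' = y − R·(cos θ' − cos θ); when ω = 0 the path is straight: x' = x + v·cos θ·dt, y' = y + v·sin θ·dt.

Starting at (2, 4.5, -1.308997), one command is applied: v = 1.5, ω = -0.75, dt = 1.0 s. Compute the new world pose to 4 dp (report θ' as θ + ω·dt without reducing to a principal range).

θ' = -1.3090 + -0.75·1.0 = -2.0590
R = v/ω = 1.5/-0.75 = -2.0000
x' = 2 + -2.0000·(sin -2.0590 − sin -1.3090) = 1.8345
y' = 4.5 − -2.0000·(cos -2.0590 − cos -1.3090) = 3.0443

(1.8345, 3.0443, -2.0590)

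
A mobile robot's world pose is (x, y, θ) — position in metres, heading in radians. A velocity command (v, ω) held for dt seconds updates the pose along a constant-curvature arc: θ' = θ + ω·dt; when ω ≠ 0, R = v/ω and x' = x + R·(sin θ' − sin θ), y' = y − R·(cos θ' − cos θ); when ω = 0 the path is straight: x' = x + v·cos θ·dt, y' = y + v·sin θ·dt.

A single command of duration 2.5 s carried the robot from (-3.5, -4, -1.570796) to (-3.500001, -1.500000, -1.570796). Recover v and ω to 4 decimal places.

Δθ = -1.570796 − -1.570796 = 0.000000
ω = Δθ/dt = 0.000000/2.5 = 0.0000
ω = 0 → v = (Δx·cos θ + Δy·sin θ)/dt = -1.0000

v = -1.0000, ω = 0.0000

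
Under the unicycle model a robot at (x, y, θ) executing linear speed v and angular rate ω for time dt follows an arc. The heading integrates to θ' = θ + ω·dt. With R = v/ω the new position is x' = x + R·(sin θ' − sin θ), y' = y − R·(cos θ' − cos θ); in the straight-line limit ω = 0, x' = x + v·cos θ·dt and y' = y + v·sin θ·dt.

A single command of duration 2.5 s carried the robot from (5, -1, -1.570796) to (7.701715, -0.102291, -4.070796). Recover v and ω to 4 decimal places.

Δθ = -4.070796 − -1.570796 = -2.500000
ω = Δθ/dt = -2.500000/2.5 = -1.0000
R = Δx/(sin θ' − sin θ) = 1.5000
v = R·ω = 1.5000·-1.0000 = -1.5000

v = -1.5000, ω = -1.0000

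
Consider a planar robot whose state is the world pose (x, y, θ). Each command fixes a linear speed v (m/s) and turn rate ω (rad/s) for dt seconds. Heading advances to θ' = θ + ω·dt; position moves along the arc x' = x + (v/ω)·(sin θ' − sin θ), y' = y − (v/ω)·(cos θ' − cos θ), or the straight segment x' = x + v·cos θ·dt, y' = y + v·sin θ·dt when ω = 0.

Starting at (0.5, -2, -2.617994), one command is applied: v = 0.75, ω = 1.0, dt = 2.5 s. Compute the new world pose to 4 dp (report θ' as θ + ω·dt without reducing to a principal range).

θ' = -2.6180 + 1.0·2.5 = -0.1180
R = v/ω = 0.75/1.0 = 0.7500
x' = 0.5 + 0.7500·(sin -0.1180 − sin -2.6180) = 0.7867
y' = -2 − 0.7500·(cos -0.1180 − cos -2.6180) = -3.3943

(0.7867, -3.3943, -0.1180)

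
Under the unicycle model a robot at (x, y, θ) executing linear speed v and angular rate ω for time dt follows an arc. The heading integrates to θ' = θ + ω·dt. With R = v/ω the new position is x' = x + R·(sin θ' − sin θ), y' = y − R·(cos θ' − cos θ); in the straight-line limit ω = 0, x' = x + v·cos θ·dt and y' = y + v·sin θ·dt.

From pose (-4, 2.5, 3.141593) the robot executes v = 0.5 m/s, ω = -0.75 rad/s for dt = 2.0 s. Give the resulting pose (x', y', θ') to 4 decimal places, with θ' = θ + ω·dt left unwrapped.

θ' = 3.1416 + -0.75·2.0 = 1.6416
R = v/ω = 0.5/-0.75 = -0.6667
x' = -4 + -0.6667·(sin 1.6416 − sin 3.1416) = -4.6650
y' = 2.5 − -0.6667·(cos 1.6416 − cos 3.1416) = 3.1195

(-4.6650, 3.1195, 1.6416)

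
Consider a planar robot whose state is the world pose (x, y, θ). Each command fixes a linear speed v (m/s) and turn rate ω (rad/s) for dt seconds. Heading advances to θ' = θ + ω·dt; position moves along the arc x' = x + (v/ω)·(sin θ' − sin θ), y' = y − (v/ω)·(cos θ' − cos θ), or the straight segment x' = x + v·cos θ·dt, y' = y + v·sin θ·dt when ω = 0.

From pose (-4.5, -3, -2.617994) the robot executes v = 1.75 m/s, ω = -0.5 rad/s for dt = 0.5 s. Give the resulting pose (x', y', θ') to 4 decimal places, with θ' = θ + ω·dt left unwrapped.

θ' = -2.6180 + -0.5·0.5 = -2.8680
R = v/ω = 1.75/-0.5 = -3.5000
x' = -4.5 + -3.5000·(sin -2.8680 − sin -2.6180) = -5.3043
y' = -3 − -3.5000·(cos -2.8680 − cos -2.6180) = -3.3387

(-5.3043, -3.3387, -2.8680)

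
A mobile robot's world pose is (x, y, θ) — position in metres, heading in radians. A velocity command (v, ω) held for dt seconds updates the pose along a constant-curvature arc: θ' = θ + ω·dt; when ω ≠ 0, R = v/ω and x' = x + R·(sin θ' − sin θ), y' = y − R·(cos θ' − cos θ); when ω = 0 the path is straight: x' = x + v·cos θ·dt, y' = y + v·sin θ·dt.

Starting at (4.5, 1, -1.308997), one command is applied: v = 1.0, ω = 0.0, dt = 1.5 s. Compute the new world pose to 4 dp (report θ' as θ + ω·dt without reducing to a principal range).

θ' = -1.3090 + 0.0·1.5 = -1.3090
ω = 0 → straight: x' = 4.5 + 1.0·cos(-1.3090)·1.5 = 4.8882
y' = 1 + 1.0·sin(-1.3090)·1.5 = -0.4489

(4.8882, -0.4489, -1.3090)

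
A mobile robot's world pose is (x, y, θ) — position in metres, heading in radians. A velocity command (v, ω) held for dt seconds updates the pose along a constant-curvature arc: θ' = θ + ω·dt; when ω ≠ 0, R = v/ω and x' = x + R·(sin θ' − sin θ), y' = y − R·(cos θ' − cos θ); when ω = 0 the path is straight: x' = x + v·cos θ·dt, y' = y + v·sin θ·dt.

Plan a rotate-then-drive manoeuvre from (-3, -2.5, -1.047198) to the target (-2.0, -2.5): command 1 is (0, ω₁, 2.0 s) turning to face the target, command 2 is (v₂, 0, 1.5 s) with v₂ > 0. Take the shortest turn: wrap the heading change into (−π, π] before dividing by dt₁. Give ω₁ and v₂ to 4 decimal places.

ω₁ = 0.5236, v₂ = 0.6667

heading to target = atan2(-2.5−-2.5, -2−-3) = 0.0000
Δθ = wrap(0.0000 − -1.0472) = 1.0472; ω₁ = Δθ/dt₁ = 0.5236
distance = √((-2−-3)² + (-2.5−-2.5)²) = 1.0000; v₂ = distance/dt₂ = 0.6667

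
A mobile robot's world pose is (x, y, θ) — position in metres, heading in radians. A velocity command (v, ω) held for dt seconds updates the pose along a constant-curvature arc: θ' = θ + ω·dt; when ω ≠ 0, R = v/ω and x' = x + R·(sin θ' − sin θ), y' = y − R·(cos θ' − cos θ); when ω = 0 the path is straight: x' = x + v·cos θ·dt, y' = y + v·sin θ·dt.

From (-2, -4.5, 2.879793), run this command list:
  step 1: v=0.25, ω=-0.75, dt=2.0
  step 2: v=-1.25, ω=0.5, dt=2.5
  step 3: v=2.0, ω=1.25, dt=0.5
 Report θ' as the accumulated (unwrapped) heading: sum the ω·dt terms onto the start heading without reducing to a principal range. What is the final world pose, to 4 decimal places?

step 1: θ'=1.3798 (R=-0.3333) → pose (-2.2410, -4.1147, 1.3798)
step 2: θ'=2.6298 (R=-2.5000) → pose (-1.0108, -6.7690, 2.6298)
step 3: θ'=3.2548 (R=1.6000) → pose (-1.9752, -6.5742, 3.2548)

(-1.9752, -6.5742, 3.2548)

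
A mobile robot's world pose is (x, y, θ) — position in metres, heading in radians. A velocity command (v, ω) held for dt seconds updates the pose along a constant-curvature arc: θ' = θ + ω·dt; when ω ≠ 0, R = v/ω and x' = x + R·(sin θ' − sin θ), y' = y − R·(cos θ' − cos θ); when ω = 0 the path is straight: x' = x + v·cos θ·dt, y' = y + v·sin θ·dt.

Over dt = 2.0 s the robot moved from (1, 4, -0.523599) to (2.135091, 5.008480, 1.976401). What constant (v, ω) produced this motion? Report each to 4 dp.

Δθ = 1.976401 − -0.523599 = 2.500000
ω = Δθ/dt = 2.500000/2.0 = 1.2500
R = Δx/(sin θ' − sin θ) = 0.8000
v = R·ω = 0.8000·1.2500 = 1.0000

v = 1.0000, ω = 1.2500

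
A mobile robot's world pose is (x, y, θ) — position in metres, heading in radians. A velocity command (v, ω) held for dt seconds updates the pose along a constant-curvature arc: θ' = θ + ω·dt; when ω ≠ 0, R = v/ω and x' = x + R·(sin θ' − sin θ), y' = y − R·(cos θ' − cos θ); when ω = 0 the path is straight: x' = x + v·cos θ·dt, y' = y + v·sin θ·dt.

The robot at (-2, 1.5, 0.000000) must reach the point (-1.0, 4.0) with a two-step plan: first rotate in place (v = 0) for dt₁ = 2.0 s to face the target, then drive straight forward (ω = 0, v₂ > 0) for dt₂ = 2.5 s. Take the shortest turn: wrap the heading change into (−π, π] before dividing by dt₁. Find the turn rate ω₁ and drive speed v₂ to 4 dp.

heading to target = atan2(4−1.5, -1−-2) = 1.1903
Δθ = wrap(1.1903 − 0.0000) = 1.1903; ω₁ = Δθ/dt₁ = 0.5951
distance = √((-1−-2)² + (4−1.5)²) = 2.6926; v₂ = distance/dt₂ = 1.0770

ω₁ = 0.5951, v₂ = 1.0770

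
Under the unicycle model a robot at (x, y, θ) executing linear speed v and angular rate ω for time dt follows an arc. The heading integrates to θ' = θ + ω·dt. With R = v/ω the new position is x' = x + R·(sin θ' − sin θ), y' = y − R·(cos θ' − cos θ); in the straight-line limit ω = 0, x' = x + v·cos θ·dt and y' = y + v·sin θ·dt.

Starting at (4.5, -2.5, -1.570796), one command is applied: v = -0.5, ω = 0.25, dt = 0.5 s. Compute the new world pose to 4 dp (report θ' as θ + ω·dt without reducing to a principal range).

θ' = -1.5708 + 0.25·0.5 = -1.4458
R = v/ω = -0.5/0.25 = -2.0000
x' = 4.5 + -2.0000·(sin -1.4458 − sin -1.5708) = 4.4844
y' = -2.5 − -2.0000·(cos -1.4458 − cos -1.5708) = -2.2507

(4.4844, -2.2507, -1.4458)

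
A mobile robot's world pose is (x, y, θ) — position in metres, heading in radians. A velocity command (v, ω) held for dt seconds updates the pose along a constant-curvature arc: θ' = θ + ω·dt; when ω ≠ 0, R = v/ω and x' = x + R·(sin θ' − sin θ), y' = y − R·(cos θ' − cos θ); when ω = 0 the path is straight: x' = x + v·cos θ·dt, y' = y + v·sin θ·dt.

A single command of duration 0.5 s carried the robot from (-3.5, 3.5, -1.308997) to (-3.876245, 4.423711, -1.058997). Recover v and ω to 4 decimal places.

Δθ = -1.058997 − -1.308997 = 0.250000
ω = Δθ/dt = 0.250000/0.5 = 0.5000
R = −Δy/(cos θ' − cos θ) = -4.0000
v = R·ω = -4.0000·0.5000 = -2.0000

v = -2.0000, ω = 0.5000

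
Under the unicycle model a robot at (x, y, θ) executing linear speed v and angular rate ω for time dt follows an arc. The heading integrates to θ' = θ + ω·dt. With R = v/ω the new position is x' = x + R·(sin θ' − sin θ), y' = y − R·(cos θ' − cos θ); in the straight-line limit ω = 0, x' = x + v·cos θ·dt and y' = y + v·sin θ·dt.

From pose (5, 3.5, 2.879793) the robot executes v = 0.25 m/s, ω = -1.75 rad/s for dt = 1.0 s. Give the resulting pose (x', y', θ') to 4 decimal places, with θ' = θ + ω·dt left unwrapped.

(4.9078, 3.6990, 1.1298)

θ' = 2.8798 + -1.75·1.0 = 1.1298
R = v/ω = 0.25/-1.75 = -0.1429
x' = 5 + -0.1429·(sin 1.1298 − sin 2.8798) = 4.9078
y' = 3.5 − -0.1429·(cos 1.1298 − cos 2.8798) = 3.6990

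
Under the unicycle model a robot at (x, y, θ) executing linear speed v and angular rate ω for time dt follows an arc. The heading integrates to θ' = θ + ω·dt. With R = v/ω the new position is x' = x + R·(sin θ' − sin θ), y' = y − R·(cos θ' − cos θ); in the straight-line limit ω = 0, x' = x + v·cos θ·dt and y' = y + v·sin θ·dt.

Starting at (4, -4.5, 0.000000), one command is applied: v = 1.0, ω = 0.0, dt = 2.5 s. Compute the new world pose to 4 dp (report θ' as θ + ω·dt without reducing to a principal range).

θ' = 0.0000 + 0.0·2.5 = 0.0000
ω = 0 → straight: x' = 4 + 1.0·cos(0.0000)·2.5 = 6.5000
y' = -4.5 + 1.0·sin(0.0000)·2.5 = -4.5000

(6.5000, -4.5000, 0.0000)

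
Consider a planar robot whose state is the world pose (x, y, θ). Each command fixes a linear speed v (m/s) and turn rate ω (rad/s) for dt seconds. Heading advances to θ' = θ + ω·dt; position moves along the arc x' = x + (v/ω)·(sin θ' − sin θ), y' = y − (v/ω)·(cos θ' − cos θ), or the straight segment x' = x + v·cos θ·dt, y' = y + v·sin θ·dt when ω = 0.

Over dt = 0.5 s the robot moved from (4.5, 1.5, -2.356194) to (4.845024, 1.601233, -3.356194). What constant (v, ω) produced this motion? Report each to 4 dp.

v = -0.7500, ω = -2.0000

Δθ = -3.356194 − -2.356194 = -1.000000
ω = Δθ/dt = -1.000000/0.5 = -2.0000
R = Δx/(sin θ' − sin θ) = 0.3750
v = R·ω = 0.3750·-2.0000 = -0.7500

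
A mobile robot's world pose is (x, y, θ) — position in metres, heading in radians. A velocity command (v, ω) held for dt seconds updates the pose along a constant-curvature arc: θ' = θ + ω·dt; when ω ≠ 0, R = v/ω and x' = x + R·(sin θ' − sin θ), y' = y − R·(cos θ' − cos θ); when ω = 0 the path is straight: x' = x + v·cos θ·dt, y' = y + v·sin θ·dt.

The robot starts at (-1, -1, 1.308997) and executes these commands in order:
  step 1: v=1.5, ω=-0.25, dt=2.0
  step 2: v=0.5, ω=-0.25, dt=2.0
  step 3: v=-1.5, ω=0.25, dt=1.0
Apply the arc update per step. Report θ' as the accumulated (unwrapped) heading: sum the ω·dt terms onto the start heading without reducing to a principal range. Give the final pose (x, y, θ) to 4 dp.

step 1: θ'=0.8090 (R=-6.0000) → pose (0.4540, 1.5884, 0.8090)
step 2: θ'=0.3090 (R=-2.0000) → pose (1.2930, 2.1133, 0.3090)
step 3: θ'=0.5590 (R=-6.0000) → pose (-0.0644, 1.4842, 0.5590)

(-0.0644, 1.4842, 0.5590)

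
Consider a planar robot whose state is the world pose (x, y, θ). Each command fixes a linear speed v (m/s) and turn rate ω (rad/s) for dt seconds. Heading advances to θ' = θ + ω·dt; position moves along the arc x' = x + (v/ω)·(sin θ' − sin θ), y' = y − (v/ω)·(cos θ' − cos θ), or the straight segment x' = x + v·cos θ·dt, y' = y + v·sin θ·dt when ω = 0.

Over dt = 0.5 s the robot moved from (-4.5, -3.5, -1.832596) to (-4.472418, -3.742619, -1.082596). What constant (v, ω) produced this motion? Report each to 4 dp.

v = 0.5000, ω = 1.5000

Δθ = -1.082596 − -1.832596 = 0.750000
ω = Δθ/dt = 0.750000/0.5 = 1.5000
R = −Δy/(cos θ' − cos θ) = 0.3333
v = R·ω = 0.3333·1.5000 = 0.5000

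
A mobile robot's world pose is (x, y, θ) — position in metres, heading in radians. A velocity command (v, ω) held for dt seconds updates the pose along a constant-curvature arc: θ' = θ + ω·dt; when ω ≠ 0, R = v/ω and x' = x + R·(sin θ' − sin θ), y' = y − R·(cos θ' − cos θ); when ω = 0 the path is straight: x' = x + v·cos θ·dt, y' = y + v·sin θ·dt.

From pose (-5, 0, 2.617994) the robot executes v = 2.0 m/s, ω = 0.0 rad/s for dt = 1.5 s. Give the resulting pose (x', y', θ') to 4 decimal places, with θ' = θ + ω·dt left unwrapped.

(-7.5981, 1.5000, 2.6180)

θ' = 2.6180 + 0.0·1.5 = 2.6180
ω = 0 → straight: x' = -5 + 2.0·cos(2.6180)·1.5 = -7.5981
y' = 0 + 2.0·sin(2.6180)·1.5 = 1.5000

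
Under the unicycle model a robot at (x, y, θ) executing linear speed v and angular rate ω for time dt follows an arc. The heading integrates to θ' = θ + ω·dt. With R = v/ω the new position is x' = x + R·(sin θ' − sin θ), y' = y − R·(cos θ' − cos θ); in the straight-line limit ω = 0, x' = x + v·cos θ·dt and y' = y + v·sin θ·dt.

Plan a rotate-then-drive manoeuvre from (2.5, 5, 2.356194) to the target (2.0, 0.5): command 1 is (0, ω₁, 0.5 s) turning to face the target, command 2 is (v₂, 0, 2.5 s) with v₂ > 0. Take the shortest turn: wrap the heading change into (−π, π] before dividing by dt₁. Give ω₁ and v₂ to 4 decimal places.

ω₁ = 4.4911, v₂ = 1.8111

heading to target = atan2(0.5−5, 2−2.5) = -1.6815
Δθ = wrap(-1.6815 − 2.3562) = 2.2455; ω₁ = Δθ/dt₁ = 4.4911
distance = √((2−2.5)² + (0.5−5)²) = 4.5277; v₂ = distance/dt₂ = 1.8111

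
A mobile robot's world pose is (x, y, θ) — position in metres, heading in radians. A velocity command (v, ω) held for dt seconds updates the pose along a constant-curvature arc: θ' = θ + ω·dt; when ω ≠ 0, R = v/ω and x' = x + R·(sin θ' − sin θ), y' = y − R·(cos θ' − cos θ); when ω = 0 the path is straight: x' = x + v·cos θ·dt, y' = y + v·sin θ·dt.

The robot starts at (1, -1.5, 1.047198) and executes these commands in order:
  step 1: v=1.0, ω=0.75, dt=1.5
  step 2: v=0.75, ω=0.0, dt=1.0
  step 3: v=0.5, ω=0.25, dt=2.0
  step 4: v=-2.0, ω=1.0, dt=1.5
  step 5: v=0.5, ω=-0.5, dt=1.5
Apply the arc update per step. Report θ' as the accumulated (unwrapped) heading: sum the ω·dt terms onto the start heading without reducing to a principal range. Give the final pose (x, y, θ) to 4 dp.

step 1: θ'=2.1722 (R=1.3333) → pose (0.9447, -0.0789, 2.1722)
step 2: θ'=2.1722 (straight) → pose (0.5203, 0.5395, 2.1722)
step 3: θ'=2.6722 (R=2.0000) → pose (-0.2241, 1.1916, 2.6722)
step 4: θ'=4.1722 (R=-2.0000) → pose (2.3959, 1.9466, 4.1722)
step 5: θ'=3.4222 (R=-1.0000) → pose (1.8152, 1.5001, 3.4222)

(1.8152, 1.5001, 3.4222)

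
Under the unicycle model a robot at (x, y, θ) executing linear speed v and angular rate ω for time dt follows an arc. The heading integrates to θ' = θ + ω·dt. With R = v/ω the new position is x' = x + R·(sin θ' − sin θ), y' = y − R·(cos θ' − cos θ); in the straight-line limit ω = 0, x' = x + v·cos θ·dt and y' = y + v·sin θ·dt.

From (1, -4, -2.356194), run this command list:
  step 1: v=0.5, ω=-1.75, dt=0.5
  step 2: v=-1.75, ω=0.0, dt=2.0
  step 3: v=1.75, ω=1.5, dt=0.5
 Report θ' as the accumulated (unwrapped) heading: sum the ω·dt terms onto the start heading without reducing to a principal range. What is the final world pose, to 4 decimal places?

step 1: θ'=-3.2312 (R=-0.2857) → pose (0.7724, -4.0825, -3.2312)
step 2: θ'=-3.2312 (straight) → pose (4.2584, -4.3957, -3.2312)
step 3: θ'=-2.4812 (R=1.1667) → pose (3.4383, -4.6363, -2.4812)

(3.4383, -4.6363, -2.4812)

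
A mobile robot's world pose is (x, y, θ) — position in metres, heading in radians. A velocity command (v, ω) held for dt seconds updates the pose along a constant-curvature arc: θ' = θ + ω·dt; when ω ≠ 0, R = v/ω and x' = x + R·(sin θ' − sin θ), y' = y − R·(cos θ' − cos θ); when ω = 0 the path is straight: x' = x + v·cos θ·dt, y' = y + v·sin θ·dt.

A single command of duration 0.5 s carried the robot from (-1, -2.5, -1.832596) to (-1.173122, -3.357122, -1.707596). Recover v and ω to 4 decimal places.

v = 1.7500, ω = 0.2500

Δθ = -1.707596 − -1.832596 = 0.125000
ω = Δθ/dt = 0.125000/0.5 = 0.2500
R = −Δy/(cos θ' − cos θ) = 7.0000
v = R·ω = 7.0000·0.2500 = 1.7500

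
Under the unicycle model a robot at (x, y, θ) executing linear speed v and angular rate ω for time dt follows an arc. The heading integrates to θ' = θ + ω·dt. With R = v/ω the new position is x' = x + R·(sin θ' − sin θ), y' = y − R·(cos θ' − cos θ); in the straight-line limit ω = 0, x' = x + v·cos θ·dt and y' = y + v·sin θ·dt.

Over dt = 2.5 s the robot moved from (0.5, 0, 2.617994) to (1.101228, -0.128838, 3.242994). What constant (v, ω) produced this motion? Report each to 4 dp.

Δθ = 3.242994 − 2.617994 = 0.625000
ω = Δθ/dt = 0.625000/2.5 = 0.2500
R = Δx/(sin θ' − sin θ) = -1.0000
v = R·ω = -1.0000·0.2500 = -0.2500

v = -0.2500, ω = 0.2500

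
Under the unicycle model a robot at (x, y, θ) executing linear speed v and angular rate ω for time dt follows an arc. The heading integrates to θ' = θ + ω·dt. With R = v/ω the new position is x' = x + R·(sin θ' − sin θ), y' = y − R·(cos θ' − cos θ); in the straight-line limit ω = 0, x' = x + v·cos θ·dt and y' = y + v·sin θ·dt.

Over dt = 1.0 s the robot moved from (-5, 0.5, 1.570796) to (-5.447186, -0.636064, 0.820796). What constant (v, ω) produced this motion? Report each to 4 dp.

v = -1.2500, ω = -0.7500

Δθ = 0.820796 − 1.570796 = -0.750000
ω = Δθ/dt = -0.750000/1.0 = -0.7500
R = −Δy/(cos θ' − cos θ) = 1.6667
v = R·ω = 1.6667·-0.7500 = -1.2500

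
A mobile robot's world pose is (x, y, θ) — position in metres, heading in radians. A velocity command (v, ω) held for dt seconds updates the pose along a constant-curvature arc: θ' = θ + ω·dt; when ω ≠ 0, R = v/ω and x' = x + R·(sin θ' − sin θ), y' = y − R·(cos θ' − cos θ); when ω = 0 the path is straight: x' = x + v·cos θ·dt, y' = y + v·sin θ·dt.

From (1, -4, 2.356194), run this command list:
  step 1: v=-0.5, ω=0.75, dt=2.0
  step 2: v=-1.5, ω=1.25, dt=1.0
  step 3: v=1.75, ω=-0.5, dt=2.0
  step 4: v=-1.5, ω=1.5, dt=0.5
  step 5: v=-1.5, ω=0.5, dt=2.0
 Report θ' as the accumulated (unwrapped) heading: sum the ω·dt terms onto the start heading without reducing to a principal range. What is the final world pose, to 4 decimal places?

step 1: θ'=3.8562 (R=-0.6667) → pose (1.9083, -4.0322, 3.8562)
step 2: θ'=5.1062 (R=-1.2000) → pose (2.2300, -2.6653, 5.1062)
step 3: θ'=4.1062 (R=-3.5000) → pose (1.8743, -6.0024, 4.1062)
step 4: θ'=4.8562 (R=-1.0000) → pose (2.0422, -5.2893, 4.8562)
step 5: θ'=5.8562 (R=-3.0000) → pose (0.3156, -2.9886, 5.8562)

(0.3156, -2.9886, 5.8562)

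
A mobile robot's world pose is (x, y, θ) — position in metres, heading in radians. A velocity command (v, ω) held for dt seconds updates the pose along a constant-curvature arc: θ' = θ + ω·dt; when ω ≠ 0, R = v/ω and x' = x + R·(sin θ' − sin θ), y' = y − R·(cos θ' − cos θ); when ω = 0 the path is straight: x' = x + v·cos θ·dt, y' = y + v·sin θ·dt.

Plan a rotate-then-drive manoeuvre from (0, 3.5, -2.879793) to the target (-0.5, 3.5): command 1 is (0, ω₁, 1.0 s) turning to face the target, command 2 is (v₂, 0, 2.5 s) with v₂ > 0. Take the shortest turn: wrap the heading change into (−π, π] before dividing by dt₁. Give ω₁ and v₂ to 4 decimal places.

ω₁ = -0.2618, v₂ = 0.2000

heading to target = atan2(3.5−3.5, -0.5−0) = 3.1416
Δθ = wrap(3.1416 − -2.8798) = -0.2618; ω₁ = Δθ/dt₁ = -0.2618
distance = √((-0.5−0)² + (3.5−3.5)²) = 0.5000; v₂ = distance/dt₂ = 0.2000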